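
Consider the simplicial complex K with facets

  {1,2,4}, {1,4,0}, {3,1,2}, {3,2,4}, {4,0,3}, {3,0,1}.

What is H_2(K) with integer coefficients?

Order the vertices as 0 < 1 < 2 < 3 < 4. Listing each simplex with vertices in this order, K has dimension 2 with simplices:

  0-simplices (5): [0], [1], [2], [3], [4]
  1-simplices (9): [0,1], [0,3], [0,4], [1,2], [1,3], [1,4], [2,3], [2,4], [3,4]
  2-simplices (6): [0,1,3], [0,1,4], [0,3,4], [1,2,3], [1,2,4], [2,3,4]

so the chain groups are C_0 ≅ Z^5, C_1 ≅ Z^9, C_2 ≅ Z^6.

Boundary ∂_1: C_1 → C_0 is given by ∂[p,q] = [q] − [p].
The resulting 5×9 matrix has rank 4, and its Smith normal form has invariant factors (1,1,1,1).

The boundary map ∂_2: C_2 → C_1 maps a triangle to the signed sum of its edges. For instance
  ∂[0,1,3] = [1,3] − [0,3] + [0,1],
  ∂[1,2,3] = [2,3] − [1,3] + [1,2].
The 9×6 boundary matrix has rank 5 and Smith normal form diag(1,1,1,1,1).

Now H_k = ker ∂_k / im ∂_{k+1}, so:

  H_2: rank ker ∂_2 − rank ∂_3 = (6 − 5) − 0 = 1, and there is no ∂_3, so H_2 ≅ Z.

H_2 = Z.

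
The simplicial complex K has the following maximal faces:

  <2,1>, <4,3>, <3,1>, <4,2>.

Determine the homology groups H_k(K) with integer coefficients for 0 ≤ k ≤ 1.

H_0 = Z,  H_1 = Z.

We work with the vertex ordering 1 < 2 < 3 < 4. The simplices of K, each written with vertices in increasing order, are:

  0-simplices (4): [1], [2], [3], [4]
  1-simplices (4): [1,2], [1,3], [2,4], [3,4]

giving chain groups C_0 ≅ Z^4, C_1 ≅ Z^4.

The boundary map ∂_1: C_1 → C_0 sends each edge [p,q] (with p < q) to q − p. For instance
  ∂[2,4] = [4] − [2].
As a 4×4 matrix over Z this has rank 3, with invariant factors (1,1,1).

Reading off H_k = ker ∂_k / im ∂_{k+1}:

  H_0: rank C_0 − rank ∂_1 = 4 − 3 = 1, and the invariant factors of ∂_1 are all 1, so H_0 ≅ Z.
  H_1: rank ker ∂_1 − rank ∂_2 = (4 − 3) − 0 = 1, and there is no ∂_2, so H_1 ≅ Z.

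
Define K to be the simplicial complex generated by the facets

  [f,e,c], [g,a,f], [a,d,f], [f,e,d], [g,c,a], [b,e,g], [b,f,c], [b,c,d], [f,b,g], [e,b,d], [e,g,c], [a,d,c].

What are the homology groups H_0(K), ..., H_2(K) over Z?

H_0 ≅ Z,  H_1 ≅ Z/2,  H_2 = 0.

Fix the vertex order a < b < c < d < e < f < g and write every simplex with vertices in increasing order. Then dim K = 2 and the simplices of K are:

  0-simplices (7): a, b, c, d, e, f, g
  1-simplices (18): ac, ad, af, ag, bc, bd, be, bf, bg, cd, ce, cf, cg, de, df, ef, eg, fg
  2-simplices (12): acd, acg, adf, afg, bcd, bcf, bde, beg, bfg, cef, ceg, def

giving chain groups C_0 ≅ Z^7, C_1 ≅ Z^18, C_2 ≅ Z^12.

∂_1: C_1 → C_0 maps an edge to its endpoints' difference, ∂[p,q] = q − p.
As a 7×18 matrix over Z this has rank 6, with invariant factors (1,1,1,1,1,1).

∂_2: C_2 → C_1 sends each 2-simplex [p,q,r] to [q,r] − [p,r] + [p,q]. For instance
  ∂beg = eg − bg + be,
  ∂adf = df − af + ad.
As a 18×12 matrix over Z this has rank 12, with invariant factors (1,1,1,1,1,1,1,1,1,1,1,2).

Reading off H_k = ker ∂_k / im ∂_{k+1}:

  H_0: rank C_0 − rank ∂_1 = 7 − 6 = 1, and the invariant factors of ∂_1 are all 1, so H_0 = Z.
  H_1: rank ker ∂_1 − rank ∂_2 = (18 − 6) − 12 = 0, and ∂_2 has invariant factor 2 > 1, so H_1 = Z/2.
  H_2: rank ker ∂_2 − rank ∂_3 = (12 − 12) − 0 = 0, and there is no ∂_3, so H_2 = 0.

(K is a triangulation of the real projective plane RP^2.)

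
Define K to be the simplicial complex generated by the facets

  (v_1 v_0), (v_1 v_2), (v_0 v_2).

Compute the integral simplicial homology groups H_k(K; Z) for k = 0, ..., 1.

Take the total order v_0 < v_1 < v_2 on the vertex set. Then K (dimension 1) consists of the simplices:

  0-simplices (3): [v_0], [v_1], [v_2]
  1-simplices (3): [v_0,v_1], [v_0,v_2], [v_1,v_2]

so the chain groups are C_0 ≅ Z^3, C_1 ≅ Z^3.

Boundary ∂_1: C_1 → C_0 maps an edge to its endpoints' difference, ∂[p,q] = q − p. For instance
  ∂[v_0,v_1] = [v_1] − [v_0].
The 3×3 boundary matrix has rank 2 and Smith normal form diag(1,1).

Reading off H_k = ker ∂_k / im ∂_{k+1}:

  H_0: rank C_0 − rank ∂_1 = 3 − 2 = 1, and the invariant factors of ∂_1 are all 1, so H_0 ≅ Z.
  H_1: rank ker ∂_1 − rank ∂_2 = (3 − 2) − 0 = 1, and there is no ∂_2, so H_1 ≅ Z.

(K is a triangulation of the circle S^1.)

H_0 = Z,  H_1 = Z.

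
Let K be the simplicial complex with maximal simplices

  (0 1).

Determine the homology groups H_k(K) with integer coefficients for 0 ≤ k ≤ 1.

H_0 = Z,  H_1 = 0.

Fix the vertex order 0 < 1 and write every simplex with vertices in increasing order. Then dim K = 1 and the simplices of K are:

  0-simplices (2): [0], [1]
  1-simplices (1): [0,1]

Hence C_0 ≅ Z^2, C_1 ≅ Z^1.

The boundary map ∂_1: C_1 → C_0 is given by ∂[p,q] = [q] − [p]. For instance
  ∂[0,1] = [1] − [0].
As a 2×1 matrix over Z this has rank 1, with invariant factors (1).

From H_k ≅ ker(∂_k) / im(∂_{k+1}) we obtain:

  H_0: rank C_0 − rank ∂_1 = 2 − 1 = 1, and the invariant factors of ∂_1 are all 1, so H_0 ≅ Z.
  H_1: rank ker ∂_1 − rank ∂_2 = (1 − 1) − 0 = 0, and there is no ∂_2, so H_1 ≅ 0.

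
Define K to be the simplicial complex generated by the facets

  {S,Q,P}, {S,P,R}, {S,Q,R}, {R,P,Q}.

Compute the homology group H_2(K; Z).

H_2 ≅ Z.

Fix the vertex order P < Q < R < S and write every simplex with vertices in increasing order. Then dim K = 2 and the simplices of K are:

  0-simplices (4): P, Q, R, S
  1-simplices (6): PQ, PR, PS, QR, QS, RS
  2-simplices (4): PQR, PQS, PRS, QRS

Hence C_0 ≅ Z^4, C_1 ≅ Z^6, C_2 ≅ Z^4.

The boundary map ∂_1: C_1 → C_0 is given by ∂[p,q] = [q] − [p].
As a 4×6 matrix over Z this has rank 3, with invariant factors (1,1,1).

The boundary map ∂_2: C_2 → C_1 acts by ∂[p,q,r] = [q,r] − [p,r] + [p,q]. For instance
  ∂PQR = QR − PR + PQ,
  ∂QRS = RS − QS + QR.
This gives a 6×4 integer matrix of rank 3; reducing to Smith normal form yields diagonal entries (1,1,1).

Reading off H_k = ker ∂_k / im ∂_{k+1}:

  H_2: rank ker ∂_2 − rank ∂_3 = (4 − 3) − 0 = 1, and there is no ∂_3, so H_2 = Z.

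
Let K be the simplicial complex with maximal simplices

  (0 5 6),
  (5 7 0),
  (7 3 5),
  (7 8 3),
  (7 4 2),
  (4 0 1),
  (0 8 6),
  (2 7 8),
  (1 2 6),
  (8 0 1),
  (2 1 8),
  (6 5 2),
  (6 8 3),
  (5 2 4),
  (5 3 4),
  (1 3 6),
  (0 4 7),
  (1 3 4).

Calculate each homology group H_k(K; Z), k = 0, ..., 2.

H_0 = Z,  H_1 = Z ⊕ Z/2,  H_2 = 0.

Fix the vertex order 0 < 1 < 2 < 3 < 4 < 5 < 6 < 7 < 8 and write every simplex with vertices in increasing order. Then dim K = 2 and the simplices of K are:

  0-simplices (9): [0], [1], [2], [3], [4], [5], [6], [7], [8]
  1-simplices (27): (27 of them)
  2-simplices (18): [0,1,4], [0,1,8], [0,4,7], [0,5,6], [0,5,7], [0,6,8], [1,2,6], [1,2,8], [1,3,4], [1,3,6], [2,4,5], [2,4,7], [2,5,6], [2,7,8], [3,4,5], [3,5,7], [3,6,8], [3,7,8]

Hence C_0 ≅ Z^9, C_1 ≅ Z^27, C_2 ≅ Z^18.

The boundary map ∂_1: C_1 → C_0 sends each edge [p,q] (with p < q) to q − p. For instance
  ∂[0,1] = [1] − [0].
This gives a 9×27 integer matrix of rank 8; reducing to Smith normal form yields diagonal entries (1,1,1,1,1,1,1,1).

∂_2: C_2 → C_1 maps a triangle to the signed sum of its edges. For instance
  ∂[0,5,7] = [5,7] − [0,7] + [0,5],
  ∂[2,4,5] = [4,5] − [2,5] + [2,4].
This gives a 27×18 integer matrix of rank 18; reducing to Smith normal form yields diagonal entries (1,1,1,1,1,1,1,1,1,1,1,1,1,1,1,1,1,2).

From H_k ≅ ker(∂_k) / im(∂_{k+1}) we obtain:

  H_0: rank C_0 − rank ∂_1 = 9 − 8 = 1, and the invariant factors of ∂_1 are all 1, so H_0 ≅ Z.
  H_1: rank ker ∂_1 − rank ∂_2 = (27 − 8) − 18 = 1, and ∂_2 has invariant factor 2 > 1, so H_1 ≅ Z ⊕ Z/2.
  H_2: rank ker ∂_2 − rank ∂_3 = (18 − 18) − 0 = 0, and there is no ∂_3, so H_2 ≅ 0.

(K is a triangulation of the Klein bottle.)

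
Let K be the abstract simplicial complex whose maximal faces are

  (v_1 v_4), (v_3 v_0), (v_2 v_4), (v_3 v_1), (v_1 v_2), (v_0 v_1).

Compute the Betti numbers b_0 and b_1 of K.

Take the total order v_0 < v_1 < v_2 < v_3 < v_4 on the vertex set. Then K (dimension 1) consists of the simplices:

  0-simplices (5): [v_0], [v_1], [v_2], [v_3], [v_4]
  1-simplices (6): [v_0,v_1], [v_0,v_3], [v_1,v_2], [v_1,v_3], [v_1,v_4], [v_2,v_4]

Hence C_0 ≅ Z^5, C_1 ≅ Z^6.

∂_1: C_1 → C_0 sends each edge [p,q] (with p < q) to q − p.
This gives a 5×6 integer matrix of rank 4; reducing to Smith normal form yields diagonal entries (1,1,1,1).

Reading off H_k = ker ∂_k / im ∂_{k+1}:

  H_0: rank C_0 − rank ∂_1 = 5 − 4 = 1, and the invariant factors of ∂_1 are all 1, so H_0 = Z.
  H_1: rank ker ∂_1 − rank ∂_2 = (6 − 4) − 0 = 2, and there is no ∂_2, so H_1 = Z^2.

Hence the Betti numbers are b_0 = 1, b_1 = 2.

b_0 = 1, b_1 = 2.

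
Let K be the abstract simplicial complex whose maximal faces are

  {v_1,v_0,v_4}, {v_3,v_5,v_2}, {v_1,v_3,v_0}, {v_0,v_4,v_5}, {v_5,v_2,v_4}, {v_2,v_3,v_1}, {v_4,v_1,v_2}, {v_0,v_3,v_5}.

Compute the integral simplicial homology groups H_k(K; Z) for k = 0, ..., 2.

K has 6 vertices, 12 edges, 8 triangles.
rank ∂_0 = 0, rank ∂_1 = 5 ⇒ b_0 = 6 − 0 − 5 = 1; all invariant factors of ∂_1 are 1 so no torsion. So H_0 ≅ Z.
rank ∂_1 = 5, rank ∂_2 = 7 ⇒ b_1 = 12 − 5 − 7 = 0; all invariant factors of ∂_2 are 1 so no torsion. So H_1 ≅ 0.
rank ∂_2 = 7, rank ∂_3 = 0 ⇒ b_2 = 8 − 7 − 0 = 1. So H_2 ≅ Z.

H_0 ≅ Z,  H_1 = 0,  H_2 ≅ Z.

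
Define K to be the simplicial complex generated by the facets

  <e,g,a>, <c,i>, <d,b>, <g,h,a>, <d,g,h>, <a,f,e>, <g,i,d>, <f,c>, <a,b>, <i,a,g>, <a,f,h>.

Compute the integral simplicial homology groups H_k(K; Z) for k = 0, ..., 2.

H_0 ≅ Z,  H_1 ≅ Z^2,  H_2 = 0.

Take the total order a < b < c < d < e < f < g < h < i on the vertex set. Then K (dimension 2) consists of the simplices:

  0-simplices (9): a, b, c, d, e, f, g, h, i
  1-simplices (17): ab, ae, af, ag, ah, ai, bd, cf, ci, dg, dh, di, ef, eg, fh, gh, gi
  2-simplices (7): aef, aeg, afh, agh, agi, dgh, dgi

so the chain groups are C_0 ≅ Z^9, C_1 ≅ Z^17, C_2 ≅ Z^7.

Boundary ∂_1: C_1 → C_0 sends each edge [p,q] (with p < q) to q − p. For instance
  ∂gi = i − g.
The 9×17 boundary matrix has rank 8 and Smith normal form diag(1,1,1,1,1,1,1,1).

Boundary ∂_2: C_2 → C_1 acts by ∂[p,q,r] = [q,r] − [p,r] + [p,q]. For instance
  ∂dgh = gh − dh + dg,
  ∂agh = gh − ah + ag.
This gives a 17×7 integer matrix of rank 7; reducing to Smith normal form yields diagonal entries (1,1,1,1,1,1,1).

Reading off H_k = ker ∂_k / im ∂_{k+1}:

  H_0: rank C_0 − rank ∂_1 = 9 − 8 = 1, and the invariant factors of ∂_1 are all 1, so H_0 ≅ Z.
  H_1: rank ker ∂_1 − rank ∂_2 = (17 − 8) − 7 = 2, and the invariant factors of ∂_2 are all 1, so H_1 ≅ Z^2.
  H_2: rank ker ∂_2 − rank ∂_3 = (7 − 7) − 0 = 0, and there is no ∂_3, so H_2 ≅ 0.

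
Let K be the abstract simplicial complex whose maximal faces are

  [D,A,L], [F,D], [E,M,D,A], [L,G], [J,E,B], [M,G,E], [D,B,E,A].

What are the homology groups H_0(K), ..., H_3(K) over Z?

H_0 ≅ Z,  H_1 ≅ Z,  H_2 = 0,  H_3 = 0.

Fix the vertex order A < B < D < E < F < G < J < L < M and write every simplex with vertices in increasing order. Then dim K = 3 and the simplices of K are:

  0-simplices (9): A, B, D, E, F, G, J, L, M
  1-simplices (17): AB, AD, AE, AL, AM, BD, BE, BJ, DE, DF, DL, DM, EG, EJ, EM, GL, GM
  2-simplices (10): ABD, ABE, ADE, ADL, ADM, AEM, BDE, BEJ, DEM, EGM
  3-simplices (2): ABDE, ADEM

so the chain groups are C_0 ≅ Z^9, C_1 ≅ Z^17, C_2 ≅ Z^10, C_3 ≅ Z^2.

The boundary map ∂_1: C_1 → C_0 maps an edge to its endpoints' difference, ∂[p,q] = q − p.
This gives a 9×17 integer matrix of rank 8; reducing to Smith normal form yields diagonal entries (1,1,1,1,1,1,1,1).

∂_2: C_2 → C_1 acts by ∂[p,q,r] = [q,r] − [p,r] + [p,q]. For instance
  ∂ADM = DM − AM + AD,
  ∂DEM = EM − DM + DE.
As a 17×10 matrix over Z this has rank 8, with invariant factors (1,1,1,1,1,1,1,1).

The boundary map ∂_3: C_3 → C_2 sends each 3-simplex σ to the alternating sum Σ_i (−1)^i (σ with its i-th vertex removed). For instance
  ∂ABDE = BDE − ADE + ABE − ABD,
  ∂ADEM = DEM − AEM + ADM − ADE.
As a 10×2 matrix over Z this has rank 2, with invariant factors (1,1).

From H_k ≅ ker(∂_k) / im(∂_{k+1}) we obtain:

  H_0: rank C_0 − rank ∂_1 = 9 − 8 = 1, and the invariant factors of ∂_1 are all 1, so H_0 = Z.
  H_1: rank ker ∂_1 − rank ∂_2 = (17 − 8) − 8 = 1, and the invariant factors of ∂_2 are all 1, so H_1 = Z.
  H_2: rank ker ∂_2 − rank ∂_3 = (10 − 8) − 2 = 0, and the invariant factors of ∂_3 are all 1, so H_2 = 0.
  H_3: rank ker ∂_3 − rank ∂_4 = (2 − 2) − 0 = 0, and there is no ∂_4, so H_3 = 0.

As a check, the Euler characteristic is 9 − 17 + 10 − 2 = 0, which agrees with 1 − 1 + 0 − 0 = 0.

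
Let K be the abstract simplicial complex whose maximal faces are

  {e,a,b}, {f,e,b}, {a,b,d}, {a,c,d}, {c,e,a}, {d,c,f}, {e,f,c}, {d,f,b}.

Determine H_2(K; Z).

H_2 ≅ Z.

We work with the vertex ordering a < b < c < d < e < f. The simplices of K, each written with vertices in increasing order, are:

  0-simplices (6): a, b, c, d, e, f
  1-simplices (12): ab, ac, ad, ae, bd, be, bf, cd, ce, cf, df, ef
  2-simplices (8): abd, abe, acd, ace, bdf, bef, cdf, cef

Hence C_0 ≅ Z^6, C_1 ≅ Z^12, C_2 ≅ Z^8.

Boundary ∂_1: C_1 → C_0 is given by ∂[p,q] = [q] − [p].
The 6×12 boundary matrix has rank 5 and Smith normal form diag(1,1,1,1,1).

The boundary map ∂_2: C_2 → C_1 acts by ∂[p,q,r] = [q,r] − [p,r] + [p,q]. For instance
  ∂abe = be − ae + ab,
  ∂ace = ce − ae + ac.
This gives a 12×8 integer matrix of rank 7; reducing to Smith normal form yields diagonal entries (1,1,1,1,1,1,1).

From H_k ≅ ker(∂_k) / im(∂_{k+1}) we obtain:

  H_2: rank ker ∂_2 − rank ∂_3 = (8 − 7) − 0 = 1, and there is no ∂_3, so H_2 = Z.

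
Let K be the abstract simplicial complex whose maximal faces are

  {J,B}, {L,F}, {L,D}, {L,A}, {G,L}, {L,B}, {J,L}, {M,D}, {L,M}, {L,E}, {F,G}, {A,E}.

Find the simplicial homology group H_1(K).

H_1 = Z^4.

We work with the vertex ordering A < B < D < E < F < G < J < L < M. The simplices of K, each written with vertices in increasing order, are:

  0-simplices (9): A, B, D, E, F, G, J, L, M
  1-simplices (12): AE, AL, BJ, BL, DL, DM, EL, FG, FL, GL, JL, LM

giving chain groups C_0 ≅ Z^9, C_1 ≅ Z^12.

∂_1: C_1 → C_0 sends each edge [p,q] (with p < q) to q − p.
This gives a 9×12 integer matrix of rank 8; reducing to Smith normal form yields diagonal entries (1,1,1,1,1,1,1,1).

Reading off H_k = ker ∂_k / im ∂_{k+1}:

  H_1: rank ker ∂_1 − rank ∂_2 = (12 − 8) − 0 = 4, and there is no ∂_2, so H_1 ≅ Z^4.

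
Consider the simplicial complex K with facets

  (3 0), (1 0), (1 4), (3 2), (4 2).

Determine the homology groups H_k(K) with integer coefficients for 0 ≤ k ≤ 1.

Order the vertices as 0 < 1 < 2 < 3 < 4. Listing each simplex with vertices in this order, K has dimension 1 with simplices:

  0-simplices (5): [0], [1], [2], [3], [4]
  1-simplices (5): [0,1], [0,3], [1,4], [2,3], [2,4]

Hence C_0 ≅ Z^5, C_1 ≅ Z^5.

Boundary ∂_1: C_1 → C_0 is given by ∂[p,q] = [q] − [p].
This gives a 5×5 integer matrix of rank 4; reducing to Smith normal form yields diagonal entries (1,1,1,1).

From H_k ≅ ker(∂_k) / im(∂_{k+1}) we obtain:

  H_0: rank C_0 − rank ∂_1 = 5 − 4 = 1, and the invariant factors of ∂_1 are all 1, so H_0 = Z.
  H_1: rank ker ∂_1 − rank ∂_2 = (5 − 4) − 0 = 1, and there is no ∂_2, so H_1 = Z.

As a check, the Euler characteristic is 5 − 5 = 0, which agrees with 1 − 1 = 0.

H_0 ≅ Z,  H_1 ≅ Z.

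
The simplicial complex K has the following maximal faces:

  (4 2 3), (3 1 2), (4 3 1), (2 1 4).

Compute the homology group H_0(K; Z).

H_0 ≅ Z.

Order the vertices as 1 < 2 < 3 < 4. Listing each simplex with vertices in this order, K has dimension 2 with simplices:

  0-simplices (4): [1], [2], [3], [4]
  1-simplices (6): [1,2], [1,3], [1,4], [2,3], [2,4], [3,4]
  2-simplices (4): [1,2,3], [1,2,4], [1,3,4], [2,3,4]

Hence C_0 ≅ Z^4, C_1 ≅ Z^6, C_2 ≅ Z^4.

The boundary map ∂_1: C_1 → C_0 sends each edge [p,q] (with p < q) to q − p.
This gives a 4×6 integer matrix of rank 3; reducing to Smith normal form yields diagonal entries (1,1,1).

∂_2: C_2 → C_1 maps a triangle to the signed sum of its edges. For instance
  ∂[1,2,3] = [2,3] − [1,3] + [1,2],
  ∂[1,3,4] = [3,4] − [1,4] + [1,3].
As a 6×4 matrix over Z this has rank 3, with invariant factors (1,1,1).

From H_k ≅ ker(∂_k) / im(∂_{k+1}) we obtain:

  H_0: rank C_0 − rank ∂_1 = 4 − 3 = 1, and the invariant factors of ∂_1 are all 1, so H_0 = Z.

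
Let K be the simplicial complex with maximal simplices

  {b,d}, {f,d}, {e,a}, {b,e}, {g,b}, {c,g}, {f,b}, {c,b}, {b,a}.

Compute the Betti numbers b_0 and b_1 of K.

b_0 = 1, b_1 = 3.

We work with the vertex ordering a < b < c < d < e < f < g. The simplices of K, each written with vertices in increasing order, are:

  0-simplices (7): a, b, c, d, e, f, g
  1-simplices (9): ab, ae, bc, bd, be, bf, bg, cg, df

giving chain groups C_0 ≅ Z^7, C_1 ≅ Z^9.

Boundary ∂_1: C_1 → C_0 maps an edge to its endpoints' difference, ∂[p,q] = q − p. For instance
  ∂bd = d − b.
The resulting 7×9 matrix has rank 6, and its Smith normal form has invariant factors (1,1,1,1,1,1).

From H_k ≅ ker(∂_k) / im(∂_{k+1}) we obtain:

  H_0: rank C_0 − rank ∂_1 = 7 − 6 = 1, and the invariant factors of ∂_1 are all 1, so H_0 = Z.
  H_1: rank ker ∂_1 − rank ∂_2 = (9 − 6) − 0 = 3, and there is no ∂_2, so H_1 = Z^3.

As a check, the Euler characteristic is 7 − 9 = -2, which agrees with 1 − 3 = -2.
(K is a triangulation of a wedge of 3 circles.)

Hence the Betti numbers are b_0 = 1, b_1 = 3.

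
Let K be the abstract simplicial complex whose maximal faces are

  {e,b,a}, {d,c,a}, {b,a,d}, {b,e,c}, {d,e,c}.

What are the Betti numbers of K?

Fix the vertex order a < b < c < d < e and write every simplex with vertices in increasing order. Then dim K = 2 and the simplices of K are:

  0-simplices (5): a, b, c, d, e
  1-simplices (10): ab, ac, ad, ae, bc, bd, be, cd, ce, de
  2-simplices (5): abd, abe, acd, bce, cde

Hence C_0 ≅ Z^5, C_1 ≅ Z^10, C_2 ≅ Z^5.

Boundary ∂_1: C_1 → C_0 sends each edge [p,q] (with p < q) to q − p. For instance
  ∂ce = e − c.
As a 5×10 matrix over Z this has rank 4, with invariant factors (1,1,1,1).

The boundary map ∂_2: C_2 → C_1 acts by ∂[p,q,r] = [q,r] − [p,r] + [p,q]. For instance
  ∂cde = de − ce + cd,
  ∂abe = be − ae + ab.
This gives a 10×5 integer matrix of rank 5; reducing to Smith normal form yields diagonal entries (1,1,1,1,1).

Now H_k = ker ∂_k / im ∂_{k+1}, so:

  H_0: rank C_0 − rank ∂_1 = 5 − 4 = 1, and the invariant factors of ∂_1 are all 1, so H_0 ≅ Z.
  H_1: rank ker ∂_1 − rank ∂_2 = (10 − 4) − 5 = 1, and the invariant factors of ∂_2 are all 1, so H_1 ≅ Z.
  H_2: rank ker ∂_2 − rank ∂_3 = (5 − 5) − 0 = 0, and there is no ∂_3, so H_2 ≅ 0.

(K is a triangulation of the Möbius band.)

Hence the Betti numbers are b_0 = 1, b_1 = 1, b_2 = 0.

b_0 = 1, b_1 = 1, b_2 = 0.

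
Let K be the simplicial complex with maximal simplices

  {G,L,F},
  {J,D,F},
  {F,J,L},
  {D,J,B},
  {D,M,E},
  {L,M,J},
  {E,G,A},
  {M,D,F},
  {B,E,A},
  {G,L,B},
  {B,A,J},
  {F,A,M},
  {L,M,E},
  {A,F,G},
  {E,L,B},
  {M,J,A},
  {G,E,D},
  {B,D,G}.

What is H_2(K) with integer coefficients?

H_2 ≅ 0.

K has 9 vertices, 27 edges, 18 triangles.
rank ∂_2 = 18, rank ∂_3 = 0 ⇒ b_2 = 18 − 18 − 0 = 0. So H_2 ≅ 0.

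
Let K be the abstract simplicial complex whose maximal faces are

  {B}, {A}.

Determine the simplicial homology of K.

Order the vertices as A < B. Listing each simplex with vertices in this order, K has dimension 0 with simplices:

  0-simplices (2): A, B

Hence C_0 ≅ Z^2.

From H_k ≅ ker(∂_k) / im(∂_{k+1}) we obtain:

  H_0: rank C_0 − rank ∂_1 = 2 − 0 = 2, and there is no ∂_1, so H_0 = Z^2.

H_0 = Z^2.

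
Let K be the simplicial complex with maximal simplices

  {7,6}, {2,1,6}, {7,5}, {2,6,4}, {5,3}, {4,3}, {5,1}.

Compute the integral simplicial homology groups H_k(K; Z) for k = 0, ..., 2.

H_0 = Z,  H_1 = Z^2,  H_2 = 0.

Order the vertices as 1 < 2 < 3 < 4 < 5 < 6 < 7. Listing each simplex with vertices in this order, K has dimension 2 with simplices:

  0-simplices (7): [1], [2], [3], [4], [5], [6], [7]
  1-simplices (10): [1,2], [1,5], [1,6], [2,4], [2,6], [3,4], [3,5], [4,6], [5,7], [6,7]
  2-simplices (2): [1,2,6], [2,4,6]

so the chain groups are C_0 ≅ Z^7, C_1 ≅ Z^10, C_2 ≅ Z^2.

The boundary map ∂_1: C_1 → C_0 maps an edge to its endpoints' difference, ∂[p,q] = q − p.
As a 7×10 matrix over Z this has rank 6, with invariant factors (1,1,1,1,1,1).

Boundary ∂_2: C_2 → C_1 acts by ∂[p,q,r] = [q,r] − [p,r] + [p,q]. For instance
  ∂[1,2,6] = [2,6] − [1,6] + [1,2],
  ∂[2,4,6] = [4,6] − [2,6] + [2,4].
This gives a 10×2 integer matrix of rank 2; reducing to Smith normal form yields diagonal entries (1,1).

Reading off H_k = ker ∂_k / im ∂_{k+1}:

  H_0: rank C_0 − rank ∂_1 = 7 − 6 = 1, and the invariant factors of ∂_1 are all 1, so H_0 = Z.
  H_1: rank ker ∂_1 − rank ∂_2 = (10 − 6) − 2 = 2, and the invariant factors of ∂_2 are all 1, so H_1 = Z^2.
  H_2: rank ker ∂_2 − rank ∂_3 = (2 − 2) − 0 = 0, and there is no ∂_3, so H_2 = 0.

As a check, the Euler characteristic is 7 − 10 + 2 = -1, which agrees with 1 − 2 + 0 = -1.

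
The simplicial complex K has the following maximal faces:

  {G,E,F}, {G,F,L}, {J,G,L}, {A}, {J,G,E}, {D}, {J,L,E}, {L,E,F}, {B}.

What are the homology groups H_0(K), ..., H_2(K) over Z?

H_0 ≅ Z^4,  H_1 = 0,  H_2 ≅ Z.

We work with the vertex ordering A < B < D < E < F < G < J < L. The simplices of K, each written with vertices in increasing order, are:

  0-simplices (8): A, B, D, E, F, G, J, L
  1-simplices (9): EF, EG, EJ, EL, FG, FL, GJ, GL, JL
  2-simplices (6): EFG, EFL, EGJ, EJL, FGL, GJL

Hence C_0 ≅ Z^8, C_1 ≅ Z^9, C_2 ≅ Z^6.

∂_1: C_1 → C_0 sends each edge [p,q] (with p < q) to q − p. For instance
  ∂EG = G − E.
The 8×9 boundary matrix has rank 4 and Smith normal form diag(1,1,1,1).

The boundary map ∂_2: C_2 → C_1 acts by ∂[p,q,r] = [q,r] − [p,r] + [p,q]. For instance
  ∂EJL = JL − EL + EJ,
  ∂EFL = FL − EL + EF.
The 9×6 boundary matrix has rank 5 and Smith normal form diag(1,1,1,1,1).

From H_k ≅ ker(∂_k) / im(∂_{k+1}) we obtain:

  H_0: rank C_0 − rank ∂_1 = 8 − 4 = 4, and the invariant factors of ∂_1 are all 1, so H_0 = Z^4.
  H_1: rank ker ∂_1 − rank ∂_2 = (9 − 4) − 5 = 0, and the invariant factors of ∂_2 are all 1, so H_1 = 0.
  H_2: rank ker ∂_2 − rank ∂_3 = (6 − 5) − 0 = 1, and there is no ∂_3, so H_2 = Z.

(K is a triangulation of the disjoint union of a set of 3 points and the 2-sphere S^2.)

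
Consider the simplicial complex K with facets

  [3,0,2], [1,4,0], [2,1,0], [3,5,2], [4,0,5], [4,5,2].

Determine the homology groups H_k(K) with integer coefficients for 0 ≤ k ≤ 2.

H_0 = Z,  H_1 = Z,  H_2 = 0.

Fix the vertex order 0 < 1 < 2 < 3 < 4 < 5 and write every simplex with vertices in increasing order. Then dim K = 2 and the simplices of K are:

  0-simplices (6): [0], [1], [2], [3], [4], [5]
  1-simplices (12): [0,1], [0,2], [0,3], [0,4], [0,5], [1,2], [1,4], [2,3], [2,4], [2,5], [3,5], [4,5]
  2-simplices (6): [0,1,2], [0,1,4], [0,2,3], [0,4,5], [2,3,5], [2,4,5]

Hence C_0 ≅ Z^6, C_1 ≅ Z^12, C_2 ≅ Z^6.

∂_1: C_1 → C_0 sends each edge [p,q] (with p < q) to q − p. For instance
  ∂[2,4] = [4] − [2].
This gives a 6×12 integer matrix of rank 5; reducing to Smith normal form yields diagonal entries (1,1,1,1,1).

∂_2: C_2 → C_1 sends each 2-simplex [p,q,r] to [q,r] − [p,r] + [p,q]. For instance
  ∂[0,2,3] = [2,3] − [0,3] + [0,2],
  ∂[2,4,5] = [4,5] − [2,5] + [2,4].
The 12×6 boundary matrix has rank 6 and Smith normal form diag(1,1,1,1,1,1).

From H_k ≅ ker(∂_k) / im(∂_{k+1}) we obtain:

  H_0: rank C_0 − rank ∂_1 = 6 − 5 = 1, and the invariant factors of ∂_1 are all 1, so H_0 ≅ Z.
  H_1: rank ker ∂_1 − rank ∂_2 = (12 − 5) − 6 = 1, and the invariant factors of ∂_2 are all 1, so H_1 ≅ Z.
  H_2: rank ker ∂_2 − rank ∂_3 = (6 − 6) − 0 = 0, and there is no ∂_3, so H_2 ≅ 0.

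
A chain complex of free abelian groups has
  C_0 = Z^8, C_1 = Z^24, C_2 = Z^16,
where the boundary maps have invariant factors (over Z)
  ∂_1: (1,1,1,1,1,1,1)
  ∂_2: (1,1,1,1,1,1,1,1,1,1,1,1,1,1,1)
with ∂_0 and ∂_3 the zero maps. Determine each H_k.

H_0: b_0 = 8 − 0 − 7 = 1; torsion from ∂_1 factors > 1: none. So H_0 = Z.
H_1: b_1 = 24 − 7 − 15 = 2; torsion from ∂_2 factors > 1: none. So H_1 = Z^2.
H_2: b_2 = 16 − 15 − 0 = 1; torsion from ∂_3 factors > 1: none. So H_2 = Z.

H_0 = Z,  H_1 = Z^2,  H_2 = Z.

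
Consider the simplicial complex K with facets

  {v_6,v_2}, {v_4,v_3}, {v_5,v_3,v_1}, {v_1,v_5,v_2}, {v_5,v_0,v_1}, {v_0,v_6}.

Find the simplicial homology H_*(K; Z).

Order the vertices as v_0 < v_1 < v_2 < v_3 < v_4 < v_5 < v_6. Listing each simplex with vertices in this order, K has dimension 2 with simplices:

  0-simplices (7): [v_0], [v_1], [v_2], [v_3], [v_4], [v_5], [v_6]
  1-simplices (10): [v_0,v_1], [v_0,v_5], [v_0,v_6], [v_1,v_2], [v_1,v_3], [v_1,v_5], [v_2,v_5], [v_2,v_6], [v_3,v_4], [v_3,v_5]
  2-simplices (3): [v_0,v_1,v_5], [v_1,v_2,v_5], [v_1,v_3,v_5]

so the chain groups are C_0 ≅ Z^7, C_1 ≅ Z^10, C_2 ≅ Z^3.

Boundary ∂_1: C_1 → C_0 sends each edge [p,q] (with p < q) to q − p. For instance
  ∂[v_1,v_5] = [v_5] − [v_1].
The 7×10 boundary matrix has rank 6 and Smith normal form diag(1,1,1,1,1,1).

The boundary map ∂_2: C_2 → C_1 maps a triangle to the signed sum of its edges. For instance
  ∂[v_0,v_1,v_5] = [v_1,v_5] − [v_0,v_5] + [v_0,v_1],
  ∂[v_1,v_2,v_5] = [v_2,v_5] − [v_1,v_5] + [v_1,v_2].
As a 10×3 matrix over Z this has rank 3, with invariant factors (1,1,1).

Computing H_k = (kernel of ∂_k) / (image of ∂_{k+1}):

  H_0: rank C_0 − rank ∂_1 = 7 − 6 = 1, and the invariant factors of ∂_1 are all 1, so H_0 = Z.
  H_1: rank ker ∂_1 − rank ∂_2 = (10 − 6) − 3 = 1, and the invariant factors of ∂_2 are all 1, so H_1 = Z.
  H_2: rank ker ∂_2 − rank ∂_3 = (3 − 3) − 0 = 0, and there is no ∂_3, so H_2 = 0.

H_0 ≅ Z,  H_1 ≅ Z,  H_2 = 0.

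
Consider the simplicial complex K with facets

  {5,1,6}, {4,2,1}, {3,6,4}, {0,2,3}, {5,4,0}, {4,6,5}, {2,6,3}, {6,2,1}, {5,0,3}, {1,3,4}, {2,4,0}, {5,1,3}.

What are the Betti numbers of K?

We work with the vertex ordering 0 < 1 < 2 < 3 < 4 < 5 < 6. The simplices of K, each written with vertices in increasing order, are:

  0-simplices (7): [0], [1], [2], [3], [4], [5], [6]
  1-simplices (18): [0,2], [0,3], [0,4], [0,5], [1,2], [1,3], [1,4], [1,5], [1,6], [2,3], [2,4], [2,6], [3,4], [3,5], [3,6], [4,5], [4,6], [5,6]
  2-simplices (12): [0,2,3], [0,2,4], [0,3,5], [0,4,5], [1,2,4], [1,2,6], [1,3,4], [1,3,5], [1,5,6], [2,3,6], [3,4,6], [4,5,6]

so the chain groups are C_0 ≅ Z^7, C_1 ≅ Z^18, C_2 ≅ Z^12.

The boundary map ∂_1: C_1 → C_0 maps an edge to its endpoints' difference, ∂[p,q] = q − p.
As a 7×18 matrix over Z this has rank 6, with invariant factors (1,1,1,1,1,1).

Boundary ∂_2: C_2 → C_1 sends each 2-simplex [p,q,r] to [q,r] − [p,r] + [p,q]. For instance
  ∂[1,2,4] = [2,4] − [1,4] + [1,2],
  ∂[1,2,6] = [2,6] − [1,6] + [1,2].
The resulting 18×12 matrix has rank 12, and its Smith normal form has invariant factors (1,1,1,1,1,1,1,1,1,1,1,2).

Now H_k = ker ∂_k / im ∂_{k+1}, so:

  H_0: rank C_0 − rank ∂_1 = 7 − 6 = 1, and the invariant factors of ∂_1 are all 1, so H_0 ≅ Z.
  H_1: rank ker ∂_1 − rank ∂_2 = (18 − 6) − 12 = 0, and ∂_2 has invariant factor 2 > 1, so H_1 ≅ Z/2Z.
  H_2: rank ker ∂_2 − rank ∂_3 = (12 − 12) − 0 = 0, and there is no ∂_3, so H_2 ≅ 0.

Hence the Betti numbers are b_0 = 1, b_1 = 0, b_2 = 0.

b_0 = 1, b_1 = 0, b_2 = 0.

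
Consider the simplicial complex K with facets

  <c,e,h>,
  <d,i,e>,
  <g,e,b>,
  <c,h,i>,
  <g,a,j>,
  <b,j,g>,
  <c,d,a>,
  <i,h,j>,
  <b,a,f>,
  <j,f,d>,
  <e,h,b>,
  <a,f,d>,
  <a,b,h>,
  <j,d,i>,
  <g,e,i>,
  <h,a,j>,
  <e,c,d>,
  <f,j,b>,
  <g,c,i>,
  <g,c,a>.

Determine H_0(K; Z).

We work with the vertex ordering a < b < c < d < e < f < g < h < i < j. The simplices of K, each written with vertices in increasing order, are:

  0-simplices (10): a, b, c, d, e, f, g, h, i, j
  1-simplices (30): ab, ac, ad, af, ag, ah, aj, be, bf, bg, bh, bj, cd, ce, cg, ch, ci, de, df, di, dj, eg, eh, ei, fj, gi, gj, hi, hj, ij
  2-simplices (20): abf, abh, acd, acg, adf, agj, ahj, beg, beh, bfj, bgj, cde, ceh, cgi, chi, dei, dfj, dij, egi, hij

so the chain groups are C_0 ≅ Z^10, C_1 ≅ Z^30, C_2 ≅ Z^20.

Boundary ∂_1: C_1 → C_0 sends each edge [p,q] (with p < q) to q − p.
As a 10×30 matrix over Z this has rank 9, with invariant factors (1,1,1,1,1,1,1,1,1).

∂_2: C_2 → C_1 maps a triangle to the signed sum of its edges. For instance
  ∂hij = ij − hj + hi,
  ∂beh = eh − bh + be.
The resulting 30×20 matrix has rank 20, and its Smith normal form has invariant factors (1,1,1,1,1,1,1,1,1,1,1,1,1,1,1,1,1,1,1,2).

Now H_k = ker ∂_k / im ∂_{k+1}, so:

  H_0: rank C_0 − rank ∂_1 = 10 − 9 = 1, and the invariant factors of ∂_1 are all 1, so H_0 = Z.

H_0 ≅ Z.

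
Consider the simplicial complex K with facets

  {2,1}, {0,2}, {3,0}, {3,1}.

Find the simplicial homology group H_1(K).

We work with the vertex ordering 0 < 1 < 2 < 3. The simplices of K, each written with vertices in increasing order, are:

  0-simplices (4): [0], [1], [2], [3]
  1-simplices (4): [0,2], [0,3], [1,2], [1,3]

so the chain groups are C_0 ≅ Z^4, C_1 ≅ Z^4.

∂_1: C_1 → C_0 sends each edge [p,q] (with p < q) to q − p. For instance
  ∂[1,3] = [3] − [1].
As a 4×4 matrix over Z this has rank 3, with invariant factors (1,1,1).

Computing H_k = (kernel of ∂_k) / (image of ∂_{k+1}):

  H_1: rank ker ∂_1 − rank ∂_2 = (4 − 3) − 0 = 1, and there is no ∂_2, so H_1 ≅ Z.

H_1 ≅ Z.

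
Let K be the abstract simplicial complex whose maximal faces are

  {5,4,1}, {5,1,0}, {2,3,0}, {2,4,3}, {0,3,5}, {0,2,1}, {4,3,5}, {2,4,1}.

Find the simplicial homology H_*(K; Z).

Fix the vertex order 0 < 1 < 2 < 3 < 4 < 5 and write every simplex with vertices in increasing order. Then dim K = 2 and the simplices of K are:

  0-simplices (6): [0], [1], [2], [3], [4], [5]
  1-simplices (12): [0,1], [0,2], [0,3], [0,5], [1,2], [1,4], [1,5], [2,3], [2,4], [3,4], [3,5], [4,5]
  2-simplices (8): [0,1,2], [0,1,5], [0,2,3], [0,3,5], [1,2,4], [1,4,5], [2,3,4], [3,4,5]

giving chain groups C_0 ≅ Z^6, C_1 ≅ Z^12, C_2 ≅ Z^8.

The boundary map ∂_1: C_1 → C_0 is given by ∂[p,q] = [q] − [p].
As a 6×12 matrix over Z this has rank 5, with invariant factors (1,1,1,1,1).

The boundary map ∂_2: C_2 → C_1 maps a triangle to the signed sum of its edges. For instance
  ∂[0,1,2] = [1,2] − [0,2] + [0,1],
  ∂[3,4,5] = [4,5] − [3,5] + [3,4].
The 12×8 boundary matrix has rank 7 and Smith normal form diag(1,1,1,1,1,1,1).

Computing H_k = (kernel of ∂_k) / (image of ∂_{k+1}):

  H_0: rank C_0 − rank ∂_1 = 6 − 5 = 1, and the invariant factors of ∂_1 are all 1, so H_0 ≅ Z.
  H_1: rank ker ∂_1 − rank ∂_2 = (12 − 5) − 7 = 0, and the invariant factors of ∂_2 are all 1, so H_1 ≅ 0.
  H_2: rank ker ∂_2 − rank ∂_3 = (8 − 7) − 0 = 1, and there is no ∂_3, so H_2 ≅ Z.

As a check, the Euler characteristic is 6 − 12 + 8 = 2, which agrees with 1 − 0 + 1 = 2.

H_0 = Z,  H_1 = 0,  H_2 = Z.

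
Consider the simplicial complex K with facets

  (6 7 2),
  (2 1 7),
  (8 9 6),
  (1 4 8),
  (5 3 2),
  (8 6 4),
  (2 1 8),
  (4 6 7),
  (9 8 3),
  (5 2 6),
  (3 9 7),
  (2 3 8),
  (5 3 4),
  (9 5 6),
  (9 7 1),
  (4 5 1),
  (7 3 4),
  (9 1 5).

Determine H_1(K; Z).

H_1 ≅ Z^2.

K has 9 vertices, 27 edges, 18 triangles.
rank ∂_1 = 8, rank ∂_2 = 17 ⇒ b_1 = 27 − 8 − 17 = 2; all invariant factors of ∂_2 are 1 so no torsion. So H_1 = Z^2.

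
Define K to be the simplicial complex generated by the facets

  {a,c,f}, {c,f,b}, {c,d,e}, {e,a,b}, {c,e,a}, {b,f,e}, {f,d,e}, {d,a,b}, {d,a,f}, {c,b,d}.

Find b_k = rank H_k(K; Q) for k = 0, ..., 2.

Take the total order a < b < c < d < e < f on the vertex set. Then K (dimension 2) consists of the simplices:

  0-simplices (6): a, b, c, d, e, f
  1-simplices (15): ab, ac, ad, ae, af, bc, bd, be, bf, cd, ce, cf, de, df, ef
  2-simplices (10): abd, abe, ace, acf, adf, bcd, bcf, bef, cde, def

giving chain groups C_0 ≅ Z^6, C_1 ≅ Z^15, C_2 ≅ Z^10.

Boundary ∂_1: C_1 → C_0 maps an edge to its endpoints' difference, ∂[p,q] = q − p. For instance
  ∂ac = c − a.
The 6×15 boundary matrix has rank 5 and Smith normal form diag(1,1,1,1,1).

∂_2: C_2 → C_1 acts by ∂[p,q,r] = [q,r] − [p,r] + [p,q]. For instance
  ∂bef = ef − bf + be,
  ∂adf = df − af + ad.
As a 15×10 matrix over Z this has rank 10, with invariant factors (1,1,1,1,1,1,1,1,1,2).

Computing H_k = (kernel of ∂_k) / (image of ∂_{k+1}):

  H_0: rank C_0 − rank ∂_1 = 6 − 5 = 1, and the invariant factors of ∂_1 are all 1, so H_0 ≅ Z.
  H_1: rank ker ∂_1 − rank ∂_2 = (15 − 5) − 10 = 0, and ∂_2 has invariant factor 2 > 1, so H_1 ≅ Z/2.
  H_2: rank ker ∂_2 − rank ∂_3 = (10 − 10) − 0 = 0, and there is no ∂_3, so H_2 ≅ 0.

As a check, the Euler characteristic is 6 − 15 + 10 = 1, which agrees with 1 − 0 + 0 = 1.
(K is a triangulation of the real projective plane RP^2.)

Hence the Betti numbers are b_0 = 1, b_1 = 0, b_2 = 0.

b_0 = 1, b_1 = 0, b_2 = 0.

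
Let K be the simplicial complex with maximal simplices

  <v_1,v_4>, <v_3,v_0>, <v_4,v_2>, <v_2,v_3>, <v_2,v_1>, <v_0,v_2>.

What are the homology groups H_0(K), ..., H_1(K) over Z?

H_0 ≅ Z,  H_1 ≅ Z^2.

Fix the vertex order v_0 < v_1 < v_2 < v_3 < v_4 and write every simplex with vertices in increasing order. Then dim K = 1 and the simplices of K are:

  0-simplices (5): [v_0], [v_1], [v_2], [v_3], [v_4]
  1-simplices (6): [v_0,v_2], [v_0,v_3], [v_1,v_2], [v_1,v_4], [v_2,v_3], [v_2,v_4]

so the chain groups are C_0 ≅ Z^5, C_1 ≅ Z^6.

The boundary map ∂_1: C_1 → C_0 maps an edge to its endpoints' difference, ∂[p,q] = q − p. For instance
  ∂[v_0,v_3] = [v_3] − [v_0].
As a 5×6 matrix over Z this has rank 4, with invariant factors (1,1,1,1).

From H_k ≅ ker(∂_k) / im(∂_{k+1}) we obtain:

  H_0: rank C_0 − rank ∂_1 = 5 − 4 = 1, and the invariant factors of ∂_1 are all 1, so H_0 ≅ Z.
  H_1: rank ker ∂_1 − rank ∂_2 = (6 − 4) − 0 = 2, and there is no ∂_2, so H_1 ≅ Z^2.

As a check, the Euler characteristic is 5 − 6 = -1, which agrees with 1 − 2 = -1.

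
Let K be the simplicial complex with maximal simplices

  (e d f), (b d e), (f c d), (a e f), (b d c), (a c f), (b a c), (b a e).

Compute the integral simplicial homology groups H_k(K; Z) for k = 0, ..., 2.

We work with the vertex ordering a < b < c < d < e < f. The simplices of K, each written with vertices in increasing order, are:

  0-simplices (6): a, b, c, d, e, f
  1-simplices (12): ab, ac, ae, af, bc, bd, be, cd, cf, de, df, ef
  2-simplices (8): abc, abe, acf, aef, bcd, bde, cdf, def

Hence C_0 ≅ Z^6, C_1 ≅ Z^12, C_2 ≅ Z^8.

Boundary ∂_1: C_1 → C_0 maps an edge to its endpoints' difference, ∂[p,q] = q − p. For instance
  ∂ae = e − a.
This gives a 6×12 integer matrix of rank 5; reducing to Smith normal form yields diagonal entries (1,1,1,1,1).

∂_2: C_2 → C_1 sends each 2-simplex [p,q,r] to [q,r] − [p,r] + [p,q]. For instance
  ∂abc = bc − ac + ab,
  ∂cdf = df − cf + cd.
This gives a 12×8 integer matrix of rank 7; reducing to Smith normal form yields diagonal entries (1,1,1,1,1,1,1).

Now H_k = ker ∂_k / im ∂_{k+1}, so:

  H_0: rank C_0 − rank ∂_1 = 6 − 5 = 1, and the invariant factors of ∂_1 are all 1, so H_0 = Z.
  H_1: rank ker ∂_1 − rank ∂_2 = (12 − 5) − 7 = 0, and the invariant factors of ∂_2 are all 1, so H_1 = 0.
  H_2: rank ker ∂_2 − rank ∂_3 = (8 − 7) − 0 = 1, and there is no ∂_3, so H_2 = Z.

H_0 ≅ Z,  H_1 = 0,  H_2 ≅ Z.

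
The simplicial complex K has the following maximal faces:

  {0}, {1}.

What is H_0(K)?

H_0 = Z^2.

Take the total order 0 < 1 on the vertex set. Then K (dimension 0) consists of the simplices:

  0-simplices (2): [0], [1]

Hence C_0 ≅ Z^2.

Computing H_k = (kernel of ∂_k) / (image of ∂_{k+1}):

  H_0: rank C_0 − rank ∂_1 = 2 − 0 = 2, and there is no ∂_1, so H_0 ≅ Z^2.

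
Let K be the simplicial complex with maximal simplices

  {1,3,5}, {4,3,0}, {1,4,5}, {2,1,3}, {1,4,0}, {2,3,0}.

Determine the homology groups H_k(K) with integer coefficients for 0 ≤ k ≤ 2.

H_0 = Z,  H_1 = Z,  H_2 = 0.

Take the total order 0 < 1 < 2 < 3 < 4 < 5 on the vertex set. Then K (dimension 2) consists of the simplices:

  0-simplices (6): [0], [1], [2], [3], [4], [5]
  1-simplices (12): [0,1], [0,2], [0,3], [0,4], [1,2], [1,3], [1,4], [1,5], [2,3], [3,4], [3,5], [4,5]
  2-simplices (6): [0,1,4], [0,2,3], [0,3,4], [1,2,3], [1,3,5], [1,4,5]

so the chain groups are C_0 ≅ Z^6, C_1 ≅ Z^12, C_2 ≅ Z^6.

∂_1: C_1 → C_0 is given by ∂[p,q] = [q] − [p]. For instance
  ∂[0,1] = [1] − [0].
The resulting 6×12 matrix has rank 5, and its Smith normal form has invariant factors (1,1,1,1,1).

The boundary map ∂_2: C_2 → C_1 acts by ∂[p,q,r] = [q,r] − [p,r] + [p,q]. For instance
  ∂[1,4,5] = [4,5] − [1,5] + [1,4],
  ∂[0,3,4] = [3,4] − [0,4] + [0,3].
This gives a 12×6 integer matrix of rank 6; reducing to Smith normal form yields diagonal entries (1,1,1,1,1,1).

Computing H_k = (kernel of ∂_k) / (image of ∂_{k+1}):

  H_0: rank C_0 − rank ∂_1 = 6 − 5 = 1, and the invariant factors of ∂_1 are all 1, so H_0 ≅ Z.
  H_1: rank ker ∂_1 − rank ∂_2 = (12 − 5) − 6 = 1, and the invariant factors of ∂_2 are all 1, so H_1 ≅ Z.
  H_2: rank ker ∂_2 − rank ∂_3 = (6 − 6) − 0 = 0, and there is no ∂_3, so H_2 ≅ 0.

As a check, the Euler characteristic is 6 − 12 + 6 = 0, which agrees with 1 − 1 + 0 = 0.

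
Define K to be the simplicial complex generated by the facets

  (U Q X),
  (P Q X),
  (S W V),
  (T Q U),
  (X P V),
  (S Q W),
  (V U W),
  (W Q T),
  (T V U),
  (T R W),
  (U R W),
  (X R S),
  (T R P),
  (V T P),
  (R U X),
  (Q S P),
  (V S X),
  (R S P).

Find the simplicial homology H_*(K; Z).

H_0 = Z,  H_1 = Z ⊕ Z_2,  H_2 = 0.

Take the total order P < Q < R < S < T < U < V < W < X on the vertex set. Then K (dimension 2) consists of the simplices:

  0-simplices (9): P, Q, R, S, T, U, V, W, X
  1-simplices (27): PQ, PR, PS, PT, PV, PX, QS, QT, QU, QW, QX, RS, RT, RU, RW, RX, SV, SW, SX, TU, TV, TW, UV, UW, UX, VW, VX
  2-simplices (18): PQS, PQX, PRS, PRT, PTV, PVX, QSW, QTU, QTW, QUX, RSX, RTW, RUW, RUX, SVW, SVX, TUV, UVW

Hence C_0 ≅ Z^9, C_1 ≅ Z^27, C_2 ≅ Z^18.

∂_1: C_1 → C_0 maps an edge to its endpoints' difference, ∂[p,q] = q − p. For instance
  ∂RS = S − R.
This gives a 9×27 integer matrix of rank 8; reducing to Smith normal form yields diagonal entries (1,1,1,1,1,1,1,1).

∂_2: C_2 → C_1 sends each 2-simplex [p,q,r] to [q,r] − [p,r] + [p,q]. For instance
  ∂RUW = UW − RW + RU,
  ∂PRS = RS − PS + PR.
As a 27×18 matrix over Z this has rank 18, with invariant factors (1,1,1,1,1,1,1,1,1,1,1,1,1,1,1,1,1,2).

From H_k ≅ ker(∂_k) / im(∂_{k+1}) we obtain:

  H_0: rank C_0 − rank ∂_1 = 9 − 8 = 1, and the invariant factors of ∂_1 are all 1, so H_0 ≅ Z.
  H_1: rank ker ∂_1 − rank ∂_2 = (27 − 8) − 18 = 1, and ∂_2 has invariant factor 2 > 1, so H_1 ≅ Z ⊕ Z_2.
  H_2: rank ker ∂_2 − rank ∂_3 = (18 − 18) − 0 = 0, and there is no ∂_3, so H_2 ≅ 0.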